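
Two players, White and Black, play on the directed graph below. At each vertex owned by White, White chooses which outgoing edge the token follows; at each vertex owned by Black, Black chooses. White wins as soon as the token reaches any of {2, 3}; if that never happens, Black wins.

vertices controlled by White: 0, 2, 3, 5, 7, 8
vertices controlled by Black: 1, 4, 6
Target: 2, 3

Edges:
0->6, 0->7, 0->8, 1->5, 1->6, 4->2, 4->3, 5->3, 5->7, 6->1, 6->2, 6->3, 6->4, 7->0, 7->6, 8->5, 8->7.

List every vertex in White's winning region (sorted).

0, 2, 3, 4, 5, 7, 8

A0 = {2, 3}
A1: add {4, 5} — 4 (Black): all of {2, 3} already in; 5 (White) has 5→3.
A2: add {8} — 8 (White) has 8→5.
A3: add {0} — 0 (White) has 0→8.
A4: add {7} — 7 (White) has 7→0.
A5 = A4; e.g. 1 (Black) can still go to 6. Fixed point.
White's winning region = {0, 2, 3, 4, 5, 7, 8}.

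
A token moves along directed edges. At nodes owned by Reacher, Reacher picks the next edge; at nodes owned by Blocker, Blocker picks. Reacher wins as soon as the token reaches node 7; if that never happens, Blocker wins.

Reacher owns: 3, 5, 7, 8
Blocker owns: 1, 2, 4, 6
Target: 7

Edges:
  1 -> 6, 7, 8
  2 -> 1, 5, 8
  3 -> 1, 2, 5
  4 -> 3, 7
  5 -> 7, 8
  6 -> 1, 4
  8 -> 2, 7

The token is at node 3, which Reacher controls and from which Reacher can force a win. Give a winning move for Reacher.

A0 = {7}
A1: add {5, 8} — 5 (Reacher) has 5→7; 8 (Reacher) has 8→7.
A2: add {3} — 3 (Reacher) has 3→5.
A3: add {4} — 4 (Blocker): all of {3, 7} already in.
A4 = A3; e.g. 1 (Blocker) can still go to 6. Fixed point.
From 3, successor 5 is in the attractor (rank 1); the other successors 1, 2 are not.

5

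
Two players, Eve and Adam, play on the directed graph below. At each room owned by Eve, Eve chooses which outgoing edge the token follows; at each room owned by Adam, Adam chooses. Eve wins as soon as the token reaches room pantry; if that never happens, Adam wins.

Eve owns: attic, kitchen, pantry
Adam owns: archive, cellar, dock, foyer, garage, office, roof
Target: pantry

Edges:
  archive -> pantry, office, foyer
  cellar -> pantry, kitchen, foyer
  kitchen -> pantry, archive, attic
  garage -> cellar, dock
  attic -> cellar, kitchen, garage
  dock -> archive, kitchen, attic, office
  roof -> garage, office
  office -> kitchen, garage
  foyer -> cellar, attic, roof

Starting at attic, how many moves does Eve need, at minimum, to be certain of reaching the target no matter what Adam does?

A0 = {pantry}
A1: add {kitchen} — kitchen (Eve) has kitchen→pantry.
A2: add {attic} — attic (Eve) has attic→kitchen.
A3 = A2; e.g. archive (Adam) can still go to office. Fixed point.
attic enters the attractor at level 2, so Eve can force the target in 2 moves from there.

2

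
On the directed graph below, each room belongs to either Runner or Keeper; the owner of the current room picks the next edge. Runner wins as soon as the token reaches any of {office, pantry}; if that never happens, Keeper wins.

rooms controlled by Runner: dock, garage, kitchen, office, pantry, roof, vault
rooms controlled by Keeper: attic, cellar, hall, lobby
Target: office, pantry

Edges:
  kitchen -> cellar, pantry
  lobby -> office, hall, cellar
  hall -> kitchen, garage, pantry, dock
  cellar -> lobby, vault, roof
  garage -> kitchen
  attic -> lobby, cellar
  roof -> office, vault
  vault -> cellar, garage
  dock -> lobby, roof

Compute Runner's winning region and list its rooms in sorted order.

dock, garage, hall, kitchen, office, pantry, roof, vault

A0 = {office, pantry}
A1: add {kitchen, roof} — kitchen (Runner) has kitchen→pantry; roof (Runner) has roof→office.
A2: add {dock, garage} — garage (Runner) has garage→kitchen; dock (Runner) has dock→roof.
A3: add {hall, vault} — hall (Keeper): all of {kitchen, garage, pantry, dock} already in; vault (Runner) has vault→garage.
A4 = A3; e.g. lobby (Keeper) can still go to cellar. Fixed point.
Runner's winning region = {dock, garage, hall, kitchen, office, pantry, roof, vault}.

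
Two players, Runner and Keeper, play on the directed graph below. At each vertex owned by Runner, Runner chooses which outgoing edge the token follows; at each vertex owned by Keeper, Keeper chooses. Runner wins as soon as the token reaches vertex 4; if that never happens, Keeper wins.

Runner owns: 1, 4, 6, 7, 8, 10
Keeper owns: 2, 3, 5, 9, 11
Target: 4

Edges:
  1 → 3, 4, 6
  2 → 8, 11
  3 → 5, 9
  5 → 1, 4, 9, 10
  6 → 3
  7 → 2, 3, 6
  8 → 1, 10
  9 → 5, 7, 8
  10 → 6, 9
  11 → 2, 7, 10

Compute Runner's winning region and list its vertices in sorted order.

A0 = {4}
A1: add {1} — 1 (Runner) has 1→4.
A2: add {8} — 8 (Runner) has 8→1.
A3 = A2; e.g. 2 (Keeper) can still go to 11. Fixed point.
Runner's winning region = {1, 4, 8}.

1, 4, 8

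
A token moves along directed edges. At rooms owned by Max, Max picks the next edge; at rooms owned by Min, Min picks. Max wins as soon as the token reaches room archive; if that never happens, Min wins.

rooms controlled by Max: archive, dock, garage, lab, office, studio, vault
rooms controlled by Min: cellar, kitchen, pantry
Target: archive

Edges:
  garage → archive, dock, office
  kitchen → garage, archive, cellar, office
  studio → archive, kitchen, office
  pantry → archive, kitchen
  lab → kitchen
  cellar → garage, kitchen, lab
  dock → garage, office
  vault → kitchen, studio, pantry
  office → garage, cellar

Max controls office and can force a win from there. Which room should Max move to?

garage

A0 = {archive}
A1: add {garage, studio} — garage (Max) has garage→archive; studio (Max) has studio→archive.
A2: add {dock, office, vault} — dock (Max) has dock→garage; vault (Max) has vault→studio; office (Max) has office→garage.
A3 = A2; e.g. kitchen (Min) can still go to cellar. Fixed point.
From office, successor garage is in the attractor (rank 1); the other successor cellar is not.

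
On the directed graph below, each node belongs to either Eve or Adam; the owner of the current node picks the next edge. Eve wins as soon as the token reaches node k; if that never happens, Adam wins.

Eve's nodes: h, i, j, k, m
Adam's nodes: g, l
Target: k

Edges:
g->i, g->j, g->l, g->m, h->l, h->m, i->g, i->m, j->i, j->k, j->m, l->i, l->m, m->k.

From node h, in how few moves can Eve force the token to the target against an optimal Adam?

2

A0 = {k}
A1: add {j, m} — j (Eve) has j→k; m (Eve) has m→k.
A2: add {h, i} — h (Eve) has h→m; i (Eve) has i→m.
h enters the attractor at level 2, so Eve can force the target in 2 moves from there.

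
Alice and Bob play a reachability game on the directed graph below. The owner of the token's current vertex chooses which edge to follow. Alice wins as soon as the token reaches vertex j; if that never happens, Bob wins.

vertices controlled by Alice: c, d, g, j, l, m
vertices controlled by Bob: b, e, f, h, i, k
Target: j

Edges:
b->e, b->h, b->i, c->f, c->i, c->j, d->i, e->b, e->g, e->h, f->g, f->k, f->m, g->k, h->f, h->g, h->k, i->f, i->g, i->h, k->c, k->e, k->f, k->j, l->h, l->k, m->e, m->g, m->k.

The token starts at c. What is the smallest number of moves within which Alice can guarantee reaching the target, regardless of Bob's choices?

A0 = {j}
A1: add {c} — c (Alice) has c→j.
A2 = A1; e.g. b (Bob) can still go to e. Fixed point.
c enters the attractor at level 1, so Alice can force the target in 1 move from there.

1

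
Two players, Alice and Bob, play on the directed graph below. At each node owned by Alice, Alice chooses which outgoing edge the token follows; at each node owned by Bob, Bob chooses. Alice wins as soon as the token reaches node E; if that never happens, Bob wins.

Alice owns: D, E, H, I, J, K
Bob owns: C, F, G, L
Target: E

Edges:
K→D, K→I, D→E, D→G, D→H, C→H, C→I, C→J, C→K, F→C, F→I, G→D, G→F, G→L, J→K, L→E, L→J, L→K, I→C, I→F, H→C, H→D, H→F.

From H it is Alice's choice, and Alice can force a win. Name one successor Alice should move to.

A0 = {E}
A1: add {D} — D (Alice) has D→E.
A2: add {H, K} — H (Alice) has H→D; K (Alice) has K→D.
A3: add {J} — J (Alice) has J→K.
A4: add {L} — L (Bob): all of {E, J, K} already in.
A5 = A4; e.g. C (Bob) can still go to I. Fixed point.
From H, successor D is in the attractor (rank 1); the other successors C, F are not.

D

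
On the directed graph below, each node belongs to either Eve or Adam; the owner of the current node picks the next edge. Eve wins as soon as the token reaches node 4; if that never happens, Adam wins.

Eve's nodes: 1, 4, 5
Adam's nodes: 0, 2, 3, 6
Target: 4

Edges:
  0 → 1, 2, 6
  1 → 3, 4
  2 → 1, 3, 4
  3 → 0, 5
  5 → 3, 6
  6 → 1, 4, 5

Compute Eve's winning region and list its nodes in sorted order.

A0 = {4}
A1: add {1} — 1 (Eve) has 1→4.
A2 = A1; e.g. 0 (Adam) can still go to 2. Fixed point.
Eve's winning region = {1, 4}.

1, 4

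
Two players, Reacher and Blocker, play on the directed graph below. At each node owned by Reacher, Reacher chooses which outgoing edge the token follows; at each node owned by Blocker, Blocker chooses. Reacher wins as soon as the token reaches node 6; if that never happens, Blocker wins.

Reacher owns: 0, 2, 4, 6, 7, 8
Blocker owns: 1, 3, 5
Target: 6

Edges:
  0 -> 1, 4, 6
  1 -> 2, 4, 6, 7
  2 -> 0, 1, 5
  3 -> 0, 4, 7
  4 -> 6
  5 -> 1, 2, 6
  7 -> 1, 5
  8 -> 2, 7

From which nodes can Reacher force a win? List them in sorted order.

0, 2, 4, 6, 8

A0 = {6}
A1: add {0, 4} — 0 (Reacher) has 0→6; 4 (Reacher) has 4→6.
A2: add {2} — 2 (Reacher) has 2→0.
A3: add {8} — 8 (Reacher) has 8→2.
A4 = A3; e.g. 1 (Blocker) can still go to 7. Fixed point.
Reacher's winning region = {0, 2, 4, 6, 8}.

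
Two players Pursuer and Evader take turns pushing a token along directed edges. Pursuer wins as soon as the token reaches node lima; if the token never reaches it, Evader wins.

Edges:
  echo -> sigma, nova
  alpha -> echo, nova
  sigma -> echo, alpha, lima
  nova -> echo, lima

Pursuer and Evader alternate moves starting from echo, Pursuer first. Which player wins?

Track states (vertex, player-to-move).
A0 = {(lima,Pursuer), (lima,Evader)}
A1: add {(sigma,Pursuer), (nova,Pursuer)}.
A2: add {(echo,Evader)}.
A3: add {(alpha,Pursuer)}.
A4 = A3; e.g. (echo,Pursuer) stays out. (echo,Pursuer) never enters ⇒ Evader avoids the target.

Evader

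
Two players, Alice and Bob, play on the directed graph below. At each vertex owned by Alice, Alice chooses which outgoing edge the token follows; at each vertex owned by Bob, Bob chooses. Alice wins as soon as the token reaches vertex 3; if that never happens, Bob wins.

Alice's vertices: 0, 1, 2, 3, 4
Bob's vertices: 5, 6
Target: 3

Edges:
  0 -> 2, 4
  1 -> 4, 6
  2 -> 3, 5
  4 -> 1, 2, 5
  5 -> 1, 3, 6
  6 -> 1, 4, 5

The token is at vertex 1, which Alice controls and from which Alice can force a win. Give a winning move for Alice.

4

A0 = {3}
A1: add {2} — 2 (Alice) has 2→3.
A2: add {0, 4} — 0 (Alice) has 0→2; 4 (Alice) has 4→2.
A3: add {1} — 1 (Alice) has 1→4.
A4 = A3; e.g. 5 (Bob) can still go to 6. Fixed point.
From 1, successor 4 is in the attractor (rank 2); the other successor 6 is not.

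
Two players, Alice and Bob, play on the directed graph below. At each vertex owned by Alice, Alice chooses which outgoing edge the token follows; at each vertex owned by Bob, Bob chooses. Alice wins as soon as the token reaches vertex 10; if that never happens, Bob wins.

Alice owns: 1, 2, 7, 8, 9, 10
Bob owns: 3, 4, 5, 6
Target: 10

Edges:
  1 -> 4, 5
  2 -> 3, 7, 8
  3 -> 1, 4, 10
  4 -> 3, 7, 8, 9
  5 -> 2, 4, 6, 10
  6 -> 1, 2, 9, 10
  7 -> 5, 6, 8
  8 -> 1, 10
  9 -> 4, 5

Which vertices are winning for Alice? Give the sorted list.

2, 7, 8, 10

A0 = {10}
A1: add {8} — 8 (Alice) has 8→10.
A2: add {2, 7} — 2 (Alice) has 2→8; 7 (Alice) has 7→8.
A3 = A2; e.g. 1 (Alice) has no edge into A2. Fixed point.
Alice's winning region = {2, 7, 8, 10}.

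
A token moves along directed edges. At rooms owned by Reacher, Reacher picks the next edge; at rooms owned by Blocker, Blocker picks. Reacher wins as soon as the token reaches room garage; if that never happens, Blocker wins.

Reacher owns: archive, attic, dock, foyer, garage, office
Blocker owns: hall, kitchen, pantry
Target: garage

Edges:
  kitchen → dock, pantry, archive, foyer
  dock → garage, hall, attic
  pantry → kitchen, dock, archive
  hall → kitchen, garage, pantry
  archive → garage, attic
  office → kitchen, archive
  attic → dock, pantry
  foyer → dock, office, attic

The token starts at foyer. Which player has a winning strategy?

Reacher

A0 = {garage}
A1: add {archive, dock} — dock (Reacher) has dock→garage; archive (Reacher) has archive→garage.
A2: add {attic, foyer, office} — office (Reacher) has office→archive; attic (Reacher) has attic→dock; foyer (Reacher) has foyer→dock.
A3 = A2; e.g. kitchen (Blocker) can still go to pantry. Fixed point.
foyer ∈ A2, so Reacher can force the target.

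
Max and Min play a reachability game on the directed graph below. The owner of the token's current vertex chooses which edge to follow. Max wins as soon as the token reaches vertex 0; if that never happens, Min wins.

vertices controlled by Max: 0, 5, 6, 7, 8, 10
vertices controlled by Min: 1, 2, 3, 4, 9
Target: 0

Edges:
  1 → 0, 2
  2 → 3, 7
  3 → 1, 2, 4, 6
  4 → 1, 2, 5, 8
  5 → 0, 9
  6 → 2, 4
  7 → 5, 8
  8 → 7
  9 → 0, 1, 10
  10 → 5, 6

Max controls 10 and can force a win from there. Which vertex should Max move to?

5

A0 = {0}
A1: add {5} — 5 (Max) has 5→0.
A2: add {7, 10} — 7 (Max) has 7→5; 10 (Max) has 10→5.
A3: add {8} — 8 (Max) has 8→7.
A4 = A3; e.g. 1 (Min) can still go to 2. Fixed point.
From 10, successor 5 is in the attractor (rank 1); the other successor 6 is not.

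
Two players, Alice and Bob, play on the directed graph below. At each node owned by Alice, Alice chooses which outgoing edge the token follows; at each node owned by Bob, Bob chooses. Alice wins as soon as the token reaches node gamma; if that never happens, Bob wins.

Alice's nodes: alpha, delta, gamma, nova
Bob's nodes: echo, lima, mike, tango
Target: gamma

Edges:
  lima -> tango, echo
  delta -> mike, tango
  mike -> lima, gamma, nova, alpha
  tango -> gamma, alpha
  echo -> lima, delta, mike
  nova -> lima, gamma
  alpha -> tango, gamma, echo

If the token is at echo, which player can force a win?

Bob

A0 = {gamma}
A1: add {alpha, nova} — nova (Alice) has nova→gamma; alpha (Alice) has alpha→gamma.
A2: add {tango} — tango (Bob): all of {gamma, alpha} already in.
A3: add {delta} — delta (Alice) has delta→tango.
A4 = A3; e.g. lima (Bob) can still go to echo. Fixed point.
echo never enters the attractor, so Bob can avoid the target forever.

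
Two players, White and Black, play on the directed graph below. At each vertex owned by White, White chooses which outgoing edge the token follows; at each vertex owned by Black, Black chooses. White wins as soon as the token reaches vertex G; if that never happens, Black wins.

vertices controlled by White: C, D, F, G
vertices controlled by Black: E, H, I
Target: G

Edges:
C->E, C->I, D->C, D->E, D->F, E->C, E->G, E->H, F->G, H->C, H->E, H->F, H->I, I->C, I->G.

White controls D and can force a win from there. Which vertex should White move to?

F

A0 = {G}
A1: add {F} — F (White) has F→G.
A2: add {D} — D (White) has D→F.
A3 = A2; e.g. C (White) has no edge into A2. Fixed point.
From D, successor F is in the attractor (rank 1); the other successors C, E are not.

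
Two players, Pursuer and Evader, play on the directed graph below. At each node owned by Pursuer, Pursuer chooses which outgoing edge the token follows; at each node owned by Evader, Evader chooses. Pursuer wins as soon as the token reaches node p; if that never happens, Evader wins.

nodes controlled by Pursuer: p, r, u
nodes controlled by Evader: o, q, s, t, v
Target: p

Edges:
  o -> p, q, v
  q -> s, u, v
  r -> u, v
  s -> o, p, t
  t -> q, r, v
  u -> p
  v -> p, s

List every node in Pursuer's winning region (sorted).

p, r, u

A0 = {p}
A1: add {u} — u (Pursuer) has u→p.
A2: add {r} — r (Pursuer) has r→u.
A3 = A2; e.g. o (Evader) can still go to q. Fixed point.
Pursuer's winning region = {p, r, u}.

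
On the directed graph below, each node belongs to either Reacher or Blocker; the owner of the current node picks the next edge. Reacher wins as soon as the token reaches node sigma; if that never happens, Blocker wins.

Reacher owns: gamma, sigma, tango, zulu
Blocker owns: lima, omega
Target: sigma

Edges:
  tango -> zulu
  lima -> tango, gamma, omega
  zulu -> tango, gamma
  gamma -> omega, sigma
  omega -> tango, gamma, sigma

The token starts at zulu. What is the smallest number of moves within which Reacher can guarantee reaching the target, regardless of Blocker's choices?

2

A0 = {sigma}
A1: add {gamma} — gamma (Reacher) has gamma→sigma.
A2: add {zulu} — zulu (Reacher) has zulu→gamma.
zulu enters the attractor at level 2, so Reacher can force the target in 2 moves from there.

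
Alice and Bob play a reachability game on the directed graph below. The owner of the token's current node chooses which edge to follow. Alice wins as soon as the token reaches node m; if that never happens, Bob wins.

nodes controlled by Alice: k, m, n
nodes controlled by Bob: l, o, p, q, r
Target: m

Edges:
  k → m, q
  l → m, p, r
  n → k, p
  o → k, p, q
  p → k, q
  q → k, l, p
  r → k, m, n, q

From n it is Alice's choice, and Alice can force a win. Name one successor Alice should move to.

k

A0 = {m}
A1: add {k} — k (Alice) has k→m.
A2: add {n} — n (Alice) has n→k.
A3 = A2; e.g. l (Bob) can still go to p. Fixed point.
From n, successor k is in the attractor (rank 1); the other successor p is not.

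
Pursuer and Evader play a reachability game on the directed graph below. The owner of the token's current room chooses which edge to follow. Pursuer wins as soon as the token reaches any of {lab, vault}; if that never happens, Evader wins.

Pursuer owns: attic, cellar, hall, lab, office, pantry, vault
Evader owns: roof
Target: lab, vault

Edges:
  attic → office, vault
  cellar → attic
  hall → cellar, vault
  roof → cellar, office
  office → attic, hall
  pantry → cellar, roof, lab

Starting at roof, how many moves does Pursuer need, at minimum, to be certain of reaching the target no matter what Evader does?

A0 = {lab, vault}
A1: add {attic, hall, pantry} — attic (Pursuer) has attic→vault; hall (Pursuer) has hall→vault; pantry (Pursuer) has pantry→lab.
A2: add {cellar, office} — cellar (Pursuer) has cellar→attic; office (Pursuer) has office→attic.
A3: add {roof} — roof (Evader): all of {cellar, office} already in.
A3 = all vertices. Fixed point.
roof enters the attractor at level 3, so Pursuer can force the target in 3 moves from there.

3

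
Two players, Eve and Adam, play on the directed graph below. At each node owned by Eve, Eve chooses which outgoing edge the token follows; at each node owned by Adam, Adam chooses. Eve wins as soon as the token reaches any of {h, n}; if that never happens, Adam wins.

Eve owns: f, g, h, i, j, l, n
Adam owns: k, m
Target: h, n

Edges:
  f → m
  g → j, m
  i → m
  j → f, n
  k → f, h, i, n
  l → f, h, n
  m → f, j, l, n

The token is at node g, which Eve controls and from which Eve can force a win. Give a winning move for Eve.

A0 = {h, n}
A1: add {j, l} — j (Eve) has j→n; l (Eve) has l→h.
A2: add {g} — g (Eve) has g→j.
A3 = A2; e.g. f (Eve) has no edge into A2. Fixed point.
From g, successor j is in the attractor (rank 1); the other successor m is not.

j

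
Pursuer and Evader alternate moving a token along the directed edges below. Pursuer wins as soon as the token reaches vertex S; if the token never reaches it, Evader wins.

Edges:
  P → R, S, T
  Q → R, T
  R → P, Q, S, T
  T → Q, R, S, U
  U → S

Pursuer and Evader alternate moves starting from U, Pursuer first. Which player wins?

Pursuer

Track states (vertex, player-to-move).
A0 = {(S,Pursuer), (S,Evader)}
A1: add {(P,Pursuer), (R,Pursuer), (T,Pursuer), (U,Pursuer), (U,Evader)}.
(U,Pursuer) ∈ A1 ⇒ Pursuer forces the target.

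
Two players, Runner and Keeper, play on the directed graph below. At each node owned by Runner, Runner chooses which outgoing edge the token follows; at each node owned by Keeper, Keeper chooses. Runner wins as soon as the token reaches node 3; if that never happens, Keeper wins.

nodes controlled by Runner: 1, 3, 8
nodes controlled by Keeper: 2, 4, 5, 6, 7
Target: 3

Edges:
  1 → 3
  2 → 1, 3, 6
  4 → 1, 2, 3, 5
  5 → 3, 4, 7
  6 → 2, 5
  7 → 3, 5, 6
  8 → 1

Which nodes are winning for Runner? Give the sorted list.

1, 3, 8

A0 = {3}
A1: add {1} — 1 (Runner) has 1→3.
A2: add {8} — 8 (Runner) has 8→1.
A3 = A2; e.g. 2 (Keeper) can still go to 6. Fixed point.
Runner's winning region = {1, 3, 8}.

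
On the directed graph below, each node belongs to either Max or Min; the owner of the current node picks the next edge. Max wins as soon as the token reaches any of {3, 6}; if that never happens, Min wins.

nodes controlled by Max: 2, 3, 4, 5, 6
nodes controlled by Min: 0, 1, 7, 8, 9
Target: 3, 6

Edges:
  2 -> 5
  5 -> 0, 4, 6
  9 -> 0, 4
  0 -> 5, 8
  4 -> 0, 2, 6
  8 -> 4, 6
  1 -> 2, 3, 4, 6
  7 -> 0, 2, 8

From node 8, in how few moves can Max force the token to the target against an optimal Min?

2

A0 = {3, 6}
A1: add {4, 5} — 4 (Max) has 4→6; 5 (Max) has 5→6.
A2: add {2, 8} — 2 (Max) has 2→5; 8 (Min): all of {4, 6} already in.
8 enters the attractor at level 2, so Max can force the target in 2 moves from there.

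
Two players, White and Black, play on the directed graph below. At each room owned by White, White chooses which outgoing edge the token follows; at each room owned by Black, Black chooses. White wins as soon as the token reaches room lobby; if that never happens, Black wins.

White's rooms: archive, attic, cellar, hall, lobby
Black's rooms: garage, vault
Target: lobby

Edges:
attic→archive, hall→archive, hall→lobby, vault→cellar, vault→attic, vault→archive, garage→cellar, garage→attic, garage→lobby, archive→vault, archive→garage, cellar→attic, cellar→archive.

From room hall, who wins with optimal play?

A0 = {lobby}
A1: add {hall} — hall (White) has hall→lobby.
A2 = A1; e.g. vault (Black) can still go to cellar. Fixed point.
hall ∈ A1, so White can force the target.

White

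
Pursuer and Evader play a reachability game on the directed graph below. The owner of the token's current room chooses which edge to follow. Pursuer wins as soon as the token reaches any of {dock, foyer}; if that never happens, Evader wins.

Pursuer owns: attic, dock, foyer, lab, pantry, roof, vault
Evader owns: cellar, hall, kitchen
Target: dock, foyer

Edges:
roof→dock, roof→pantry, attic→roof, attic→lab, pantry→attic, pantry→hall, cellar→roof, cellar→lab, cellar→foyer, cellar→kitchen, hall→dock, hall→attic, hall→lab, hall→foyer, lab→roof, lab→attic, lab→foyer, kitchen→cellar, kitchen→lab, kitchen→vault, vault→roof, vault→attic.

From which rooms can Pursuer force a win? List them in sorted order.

attic, dock, foyer, hall, lab, pantry, roof, vault

A0 = {dock, foyer}
A1: add {lab, roof} — roof (Pursuer) has roof→dock; lab (Pursuer) has lab→foyer.
A2: add {attic, vault} — attic (Pursuer) has attic→roof; vault (Pursuer) has vault→roof.
A3: add {hall, pantry} — pantry (Pursuer) has pantry→attic; hall (Evader): all of {dock, attic, lab, foyer} already in.
A4 = A3; e.g. cellar (Evader) can still go to kitchen. Fixed point.
Pursuer's winning region = {attic, dock, foyer, hall, lab, pantry, roof, vault}.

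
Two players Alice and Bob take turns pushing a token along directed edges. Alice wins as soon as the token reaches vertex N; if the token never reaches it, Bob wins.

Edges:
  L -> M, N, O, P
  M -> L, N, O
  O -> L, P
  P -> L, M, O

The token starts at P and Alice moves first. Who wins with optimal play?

Bob

Track states (vertex, player-to-move).
A0 = {(N,Alice), (N,Bob)}
A1: add {(L,Alice), (M,Alice)}.
A2 = A1; e.g. (L,Bob) stays out. (P,Alice) never enters ⇒ Bob avoids the target.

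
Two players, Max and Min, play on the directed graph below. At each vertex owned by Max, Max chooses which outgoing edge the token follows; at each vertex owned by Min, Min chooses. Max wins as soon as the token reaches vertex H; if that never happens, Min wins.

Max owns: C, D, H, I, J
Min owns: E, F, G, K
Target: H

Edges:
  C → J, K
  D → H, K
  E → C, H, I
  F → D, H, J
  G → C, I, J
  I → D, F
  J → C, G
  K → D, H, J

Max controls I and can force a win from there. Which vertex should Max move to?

D

A0 = {H}
A1: add {D} — D (Max) has D→H.
A2: add {I} — I (Max) has I→D.
A3 = A2; e.g. C (Max) has no edge into A2. Fixed point.
From I, successor D is in the attractor (rank 1); the other successor F is not.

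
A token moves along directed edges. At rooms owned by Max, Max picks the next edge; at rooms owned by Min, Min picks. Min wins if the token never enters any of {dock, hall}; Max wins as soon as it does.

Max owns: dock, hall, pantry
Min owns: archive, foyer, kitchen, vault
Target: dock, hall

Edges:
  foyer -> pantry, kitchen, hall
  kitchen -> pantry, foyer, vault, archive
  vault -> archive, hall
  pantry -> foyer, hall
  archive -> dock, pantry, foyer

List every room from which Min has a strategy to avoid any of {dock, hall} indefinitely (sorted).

archive, foyer, kitchen, vault

A0 = {dock, hall}
A1: add {pantry} — pantry (Max) has pantry→hall.
A2 = A1; e.g. foyer (Min) can still go to kitchen. Fixed point.
Max's attractor = {dock, hall, pantry}; Min avoids the target exactly from the complement.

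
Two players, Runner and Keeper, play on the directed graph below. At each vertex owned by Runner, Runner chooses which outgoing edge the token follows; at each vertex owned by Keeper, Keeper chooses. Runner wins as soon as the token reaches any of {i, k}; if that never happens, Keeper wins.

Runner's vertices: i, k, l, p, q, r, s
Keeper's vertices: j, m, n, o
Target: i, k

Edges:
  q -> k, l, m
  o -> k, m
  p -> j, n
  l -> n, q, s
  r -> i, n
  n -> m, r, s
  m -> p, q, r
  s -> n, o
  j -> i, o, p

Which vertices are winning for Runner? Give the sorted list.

A0 = {i, k}
A1: add {q, r} — q (Runner) has q→k; r (Runner) has r→i.
A2: add {l} — l (Runner) has l→q.
A3 = A2; e.g. j (Keeper) can still go to o. Fixed point.
Runner's winning region = {i, k, l, q, r}.

i, k, l, q, r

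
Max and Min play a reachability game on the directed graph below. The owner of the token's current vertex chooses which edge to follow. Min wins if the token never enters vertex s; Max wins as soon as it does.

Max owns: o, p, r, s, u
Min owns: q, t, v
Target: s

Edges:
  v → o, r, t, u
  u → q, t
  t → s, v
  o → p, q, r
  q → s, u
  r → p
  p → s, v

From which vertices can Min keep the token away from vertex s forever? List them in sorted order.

A0 = {s}
A1: add {p} — p (Max) has p→s.
A2: add {o, r} — o (Max) has o→p; r (Max) has r→p.
A3 = A2; e.g. q (Min) can still go to u. Fixed point.
Max's attractor = {o, p, r, s}; Min avoids the target exactly from the complement.

q, t, u, v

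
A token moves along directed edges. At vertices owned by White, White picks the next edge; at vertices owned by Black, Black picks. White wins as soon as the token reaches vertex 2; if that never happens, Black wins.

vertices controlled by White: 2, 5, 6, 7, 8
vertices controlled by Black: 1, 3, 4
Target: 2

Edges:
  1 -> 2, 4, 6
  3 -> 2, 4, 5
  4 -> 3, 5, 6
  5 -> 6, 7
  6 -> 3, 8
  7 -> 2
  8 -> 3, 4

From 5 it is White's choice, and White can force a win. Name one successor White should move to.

A0 = {2}
A1: add {7} — 7 (White) has 7→2.
A2: add {5} — 5 (White) has 5→7.
A3 = A2; e.g. 1 (Black) can still go to 4. Fixed point.
From 5, successor 7 is in the attractor (rank 1); the other successor 6 is not.

7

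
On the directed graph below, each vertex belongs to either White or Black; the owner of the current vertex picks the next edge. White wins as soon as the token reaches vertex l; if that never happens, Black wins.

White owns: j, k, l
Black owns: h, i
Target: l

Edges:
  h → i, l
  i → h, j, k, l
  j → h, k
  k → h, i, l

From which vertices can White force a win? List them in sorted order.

A0 = {l}
A1: add {k} — k (White) has k→l.
A2: add {j} — j (White) has j→k.
A3 = A2; e.g. h (Black) can still go to i. Fixed point.
White's winning region = {j, k, l}.

j, k, l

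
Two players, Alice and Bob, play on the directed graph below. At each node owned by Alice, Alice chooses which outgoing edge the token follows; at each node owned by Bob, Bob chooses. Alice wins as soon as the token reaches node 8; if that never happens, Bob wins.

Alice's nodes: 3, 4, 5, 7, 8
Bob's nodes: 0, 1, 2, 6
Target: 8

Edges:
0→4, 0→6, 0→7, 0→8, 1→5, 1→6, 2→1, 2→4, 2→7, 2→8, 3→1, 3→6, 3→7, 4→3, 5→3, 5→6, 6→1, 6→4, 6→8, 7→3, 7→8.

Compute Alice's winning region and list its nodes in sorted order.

3, 4, 5, 7, 8

A0 = {8}
A1: add {7} — 7 (Alice) has 7→8.
A2: add {3} — 3 (Alice) has 3→7.
A3: add {4, 5} — 4 (Alice) has 4→3; 5 (Alice) has 5→3.
A4 = A3; e.g. 0 (Bob) can still go to 6. Fixed point.
Alice's winning region = {3, 4, 5, 7, 8}.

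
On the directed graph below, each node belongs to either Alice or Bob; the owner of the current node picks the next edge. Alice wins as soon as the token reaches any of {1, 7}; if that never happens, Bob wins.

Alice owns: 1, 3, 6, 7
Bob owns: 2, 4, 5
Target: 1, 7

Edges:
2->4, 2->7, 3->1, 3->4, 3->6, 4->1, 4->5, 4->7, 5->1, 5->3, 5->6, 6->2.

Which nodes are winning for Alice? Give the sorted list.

A0 = {1, 7}
A1: add {3} — 3 (Alice) has 3→1.
A2 = A1; e.g. 2 (Bob) can still go to 4. Fixed point.
Alice's winning region = {1, 3, 7}.

1, 3, 7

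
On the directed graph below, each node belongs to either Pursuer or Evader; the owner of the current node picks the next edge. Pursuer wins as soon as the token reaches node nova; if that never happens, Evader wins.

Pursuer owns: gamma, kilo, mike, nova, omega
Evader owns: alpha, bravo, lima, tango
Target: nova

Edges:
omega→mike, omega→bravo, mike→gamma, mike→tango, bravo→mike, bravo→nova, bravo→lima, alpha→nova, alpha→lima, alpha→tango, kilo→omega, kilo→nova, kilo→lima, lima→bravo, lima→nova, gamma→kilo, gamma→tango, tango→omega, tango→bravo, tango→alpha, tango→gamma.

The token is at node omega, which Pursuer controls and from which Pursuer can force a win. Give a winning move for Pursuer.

mike

A0 = {nova}
A1: add {kilo} — kilo (Pursuer) has kilo→nova.
A2: add {gamma} — gamma (Pursuer) has gamma→kilo.
A3: add {mike} — mike (Pursuer) has mike→gamma.
A4: add {omega} — omega (Pursuer) has omega→mike.
A5 = A4; e.g. bravo (Evader) can still go to lima. Fixed point.
From omega, successor mike is in the attractor (rank 3); the other successor bravo is not.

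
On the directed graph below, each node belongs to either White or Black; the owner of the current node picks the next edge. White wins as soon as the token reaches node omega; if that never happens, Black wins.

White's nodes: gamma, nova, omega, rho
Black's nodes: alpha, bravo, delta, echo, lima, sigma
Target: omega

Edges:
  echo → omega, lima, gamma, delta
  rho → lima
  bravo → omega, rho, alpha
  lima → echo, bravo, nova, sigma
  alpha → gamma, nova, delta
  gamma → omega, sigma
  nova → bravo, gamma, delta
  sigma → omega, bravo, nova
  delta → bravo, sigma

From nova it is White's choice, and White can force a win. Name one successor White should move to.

A0 = {omega}
A1: add {gamma} — gamma (White) has gamma→omega.
A2: add {nova} — nova (White) has nova→gamma.
A3 = A2; e.g. echo (Black) can still go to lima. Fixed point.
From nova, successor gamma is in the attractor (rank 1); the other successors bravo, delta are not.

gamma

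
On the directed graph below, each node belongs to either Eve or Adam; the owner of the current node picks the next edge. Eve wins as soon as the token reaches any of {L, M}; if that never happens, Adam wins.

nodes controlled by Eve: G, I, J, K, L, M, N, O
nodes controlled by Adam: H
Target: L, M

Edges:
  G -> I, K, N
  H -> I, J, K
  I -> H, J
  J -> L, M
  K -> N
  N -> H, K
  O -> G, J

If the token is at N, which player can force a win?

Adam

A0 = {L, M}
A1: add {J} — J (Eve) has J→L.
A2: add {I, O} — I (Eve) has I→J; O (Eve) has O→J.
A3: add {G} — G (Eve) has G→I.
A4 = A3; e.g. H (Adam) can still go to K. Fixed point.
N never enters the attractor, so Adam can avoid the target forever.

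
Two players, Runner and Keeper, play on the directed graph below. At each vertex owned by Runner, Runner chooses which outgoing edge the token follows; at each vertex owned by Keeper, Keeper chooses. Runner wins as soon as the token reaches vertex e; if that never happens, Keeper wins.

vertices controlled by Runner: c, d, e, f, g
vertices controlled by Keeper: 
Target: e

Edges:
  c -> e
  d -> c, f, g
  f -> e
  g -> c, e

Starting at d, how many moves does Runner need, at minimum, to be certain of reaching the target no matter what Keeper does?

A0 = {e}
A1: add {c, f, g} — c (Runner) has c→e; f (Runner) has f→e; g (Runner) has g→e.
A2: add {d} — d (Runner) has d→c.
A2 = all vertices. Fixed point.
d enters the attractor at level 2, so Runner can force the target in 2 moves from there.

2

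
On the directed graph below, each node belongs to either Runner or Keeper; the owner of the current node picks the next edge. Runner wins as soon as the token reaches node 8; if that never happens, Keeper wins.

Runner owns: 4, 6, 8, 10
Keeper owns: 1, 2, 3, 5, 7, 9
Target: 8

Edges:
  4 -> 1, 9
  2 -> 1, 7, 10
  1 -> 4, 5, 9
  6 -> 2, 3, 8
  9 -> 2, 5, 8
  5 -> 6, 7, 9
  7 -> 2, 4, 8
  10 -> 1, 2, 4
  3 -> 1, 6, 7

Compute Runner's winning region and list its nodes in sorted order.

6, 8

A0 = {8}
A1: add {6} — 6 (Runner) has 6→8.
A2 = A1; e.g. 1 (Keeper) can still go to 4. Fixed point.
Runner's winning region = {6, 8}.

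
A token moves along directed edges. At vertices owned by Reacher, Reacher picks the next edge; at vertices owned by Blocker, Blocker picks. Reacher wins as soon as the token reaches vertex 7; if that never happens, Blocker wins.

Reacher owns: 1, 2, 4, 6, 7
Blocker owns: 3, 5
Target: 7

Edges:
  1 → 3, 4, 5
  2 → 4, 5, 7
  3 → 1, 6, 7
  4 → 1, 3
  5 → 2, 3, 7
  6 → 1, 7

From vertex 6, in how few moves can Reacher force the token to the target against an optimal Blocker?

1

A0 = {7}
A1: add {2, 6} — 2 (Reacher) has 2→7; 6 (Reacher) has 6→7.
A2 = A1; e.g. 1 (Reacher) has no edge into A1. Fixed point.
6 enters the attractor at level 1, so Reacher can force the target in 1 move from there.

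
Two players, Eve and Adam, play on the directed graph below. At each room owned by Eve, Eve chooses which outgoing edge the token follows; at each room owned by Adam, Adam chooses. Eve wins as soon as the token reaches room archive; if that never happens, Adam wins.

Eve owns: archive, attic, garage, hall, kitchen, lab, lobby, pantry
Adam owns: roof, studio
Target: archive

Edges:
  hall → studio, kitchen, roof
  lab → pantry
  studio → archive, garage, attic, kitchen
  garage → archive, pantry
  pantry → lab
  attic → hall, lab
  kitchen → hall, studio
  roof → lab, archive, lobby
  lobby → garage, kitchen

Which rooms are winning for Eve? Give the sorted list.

A0 = {archive}
A1: add {garage} — garage (Eve) has garage→archive.
A2: add {lobby} — lobby (Eve) has lobby→garage.
A3 = A2; e.g. hall (Eve) has no edge into A2. Fixed point.
Eve's winning region = {archive, garage, lobby}.

archive, garage, lobby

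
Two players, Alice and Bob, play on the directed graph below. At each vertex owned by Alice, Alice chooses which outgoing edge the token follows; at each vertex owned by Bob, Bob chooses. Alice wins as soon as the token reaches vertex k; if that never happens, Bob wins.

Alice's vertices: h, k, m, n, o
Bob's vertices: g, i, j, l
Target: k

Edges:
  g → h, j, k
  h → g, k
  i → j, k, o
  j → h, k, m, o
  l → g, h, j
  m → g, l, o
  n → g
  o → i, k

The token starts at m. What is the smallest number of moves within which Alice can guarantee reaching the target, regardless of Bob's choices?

2

A0 = {k}
A1: add {h, o} — h (Alice) has h→k; o (Alice) has o→k.
A2: add {m} — m (Alice) has m→o.
m enters the attractor at level 2, so Alice can force the target in 2 moves from there.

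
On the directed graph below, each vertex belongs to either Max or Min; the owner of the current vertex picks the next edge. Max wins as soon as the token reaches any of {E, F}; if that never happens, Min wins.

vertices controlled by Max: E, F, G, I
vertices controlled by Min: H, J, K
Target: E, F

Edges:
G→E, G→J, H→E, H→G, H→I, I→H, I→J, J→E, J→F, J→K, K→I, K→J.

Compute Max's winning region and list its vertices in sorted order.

A0 = {E, F}
A1: add {G} — G (Max) has G→E.
A2 = A1; e.g. H (Min) can still go to I. Fixed point.
Max's winning region = {E, F, G}.

E, F, G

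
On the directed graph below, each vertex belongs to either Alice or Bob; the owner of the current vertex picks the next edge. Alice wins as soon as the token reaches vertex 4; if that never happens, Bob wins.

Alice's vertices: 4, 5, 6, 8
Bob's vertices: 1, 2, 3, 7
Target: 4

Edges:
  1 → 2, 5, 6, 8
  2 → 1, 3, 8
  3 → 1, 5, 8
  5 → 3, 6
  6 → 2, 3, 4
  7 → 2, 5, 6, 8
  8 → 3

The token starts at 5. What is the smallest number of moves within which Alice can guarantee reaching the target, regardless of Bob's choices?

2

A0 = {4}
A1: add {6} — 6 (Alice) has 6→4.
A2: add {5} — 5 (Alice) has 5→6.
A3 = A2; e.g. 1 (Bob) can still go to 2. Fixed point.
5 enters the attractor at level 2, so Alice can force the target in 2 moves from there.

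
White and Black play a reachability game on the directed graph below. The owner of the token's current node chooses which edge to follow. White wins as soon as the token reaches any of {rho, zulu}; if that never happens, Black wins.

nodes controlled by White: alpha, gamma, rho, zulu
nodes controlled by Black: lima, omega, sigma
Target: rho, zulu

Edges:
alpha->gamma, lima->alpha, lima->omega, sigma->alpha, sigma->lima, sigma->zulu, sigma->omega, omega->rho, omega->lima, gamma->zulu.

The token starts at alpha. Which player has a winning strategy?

A0 = {rho, zulu}
A1: add {gamma} — gamma (White) has gamma→zulu.
A2: add {alpha} — alpha (White) has alpha→gamma.
A3 = A2; e.g. lima (Black) can still go to omega. Fixed point.
alpha ∈ A2, so White can force the target.

White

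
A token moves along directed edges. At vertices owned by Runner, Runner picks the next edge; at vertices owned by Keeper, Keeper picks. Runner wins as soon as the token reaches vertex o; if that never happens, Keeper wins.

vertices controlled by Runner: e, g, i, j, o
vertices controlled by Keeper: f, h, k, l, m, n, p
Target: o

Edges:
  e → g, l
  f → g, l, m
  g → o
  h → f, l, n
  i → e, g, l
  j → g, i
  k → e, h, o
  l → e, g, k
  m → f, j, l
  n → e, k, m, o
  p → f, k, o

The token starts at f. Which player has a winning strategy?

Keeper

A0 = {o}
A1: add {g} — g (Runner) has g→o.
A2: add {e, i, j} — e (Runner) has e→g; i (Runner) has i→g; j (Runner) has j→g.
A3 = A2; e.g. f (Keeper) can still go to l. Fixed point.
f never enters the attractor, so Keeper can avoid the target forever.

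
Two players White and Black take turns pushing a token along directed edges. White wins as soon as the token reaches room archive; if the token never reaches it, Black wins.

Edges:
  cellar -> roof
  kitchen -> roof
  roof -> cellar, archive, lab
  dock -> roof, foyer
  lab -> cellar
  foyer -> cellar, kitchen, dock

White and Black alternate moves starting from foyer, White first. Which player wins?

Track states (vertex, player-to-move).
A0 = {(archive,White), (archive,Black)}
A1: add {(roof,White)}.
A2: add {(cellar,Black), (kitchen,Black)}.
A3: add {(lab,White), (foyer,White)}.
(foyer,White) ∈ A3 ⇒ White forces the target.

White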